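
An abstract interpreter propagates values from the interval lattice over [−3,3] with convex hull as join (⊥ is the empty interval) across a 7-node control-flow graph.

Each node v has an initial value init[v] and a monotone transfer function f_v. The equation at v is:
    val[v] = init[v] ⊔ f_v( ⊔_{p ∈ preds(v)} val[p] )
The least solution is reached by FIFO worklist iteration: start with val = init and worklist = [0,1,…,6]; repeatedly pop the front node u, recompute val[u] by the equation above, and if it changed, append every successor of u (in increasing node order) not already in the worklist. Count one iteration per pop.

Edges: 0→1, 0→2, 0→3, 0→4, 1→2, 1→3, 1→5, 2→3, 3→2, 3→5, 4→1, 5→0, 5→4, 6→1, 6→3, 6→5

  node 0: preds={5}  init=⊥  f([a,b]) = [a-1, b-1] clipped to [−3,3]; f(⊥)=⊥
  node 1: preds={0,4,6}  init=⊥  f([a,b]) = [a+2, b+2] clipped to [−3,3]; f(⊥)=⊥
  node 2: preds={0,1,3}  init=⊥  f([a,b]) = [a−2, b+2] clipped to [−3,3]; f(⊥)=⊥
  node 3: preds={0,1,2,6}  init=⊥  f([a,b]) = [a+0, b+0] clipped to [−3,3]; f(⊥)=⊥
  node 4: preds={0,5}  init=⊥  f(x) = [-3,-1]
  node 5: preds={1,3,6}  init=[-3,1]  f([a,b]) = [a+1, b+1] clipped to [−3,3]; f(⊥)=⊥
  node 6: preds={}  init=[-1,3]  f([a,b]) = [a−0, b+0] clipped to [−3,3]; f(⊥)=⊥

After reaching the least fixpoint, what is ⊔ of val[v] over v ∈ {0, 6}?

[-3,3]

Trace (14 dequeues):
  [1] u=0 | in [-3,1] | out [-3,0] | prev ⊥ | push {}
  [2] u=1 | in [-3,3] | out [-1,3] | prev ⊥ | push {}
  [3] u=2 | in [-3,3] | out [-3,3] | prev ⊥ | push {}
  [4] u=3 | in [-3,3] | out [-3,3] | prev ⊥ | push {2}
  [5] u=4 | in [-3,1] | out [-3,-1] | prev ⊥ | push {1}
  [6] u=5 | in [-3,3] | out [-3,3] | prev [-3,1] | push {0,4}
  [7] u=6 | in ⊥ | out [-1,3] | ==
  [8] u=2 | in [-3,3] | out [-3,3] | ==
  [9] u=1 | in [-3,3] | out [-1,3] | ==
  [10] u=0 | in [-3,3] | out [-3,2] | prev [-3,0] | push {1,2,3}
  [11] u=4 | in [-3,3] | out [-3,-1] | ==
  [12] u=1 | in [-3,3] | out [-1,3] | ==
  [13] u=2 | in [-3,3] | out [-3,3] | ==
  [14] u=3 | in [-3,3] | out [-3,3] | ==

Converged values:
  [0] [-3,2]
  [1] [-1,3]
  [2] [-3,3]
  [3] [-3,3]
  [4] [-3,-1]
  [5] [-3,3]
  [6] [-1,3]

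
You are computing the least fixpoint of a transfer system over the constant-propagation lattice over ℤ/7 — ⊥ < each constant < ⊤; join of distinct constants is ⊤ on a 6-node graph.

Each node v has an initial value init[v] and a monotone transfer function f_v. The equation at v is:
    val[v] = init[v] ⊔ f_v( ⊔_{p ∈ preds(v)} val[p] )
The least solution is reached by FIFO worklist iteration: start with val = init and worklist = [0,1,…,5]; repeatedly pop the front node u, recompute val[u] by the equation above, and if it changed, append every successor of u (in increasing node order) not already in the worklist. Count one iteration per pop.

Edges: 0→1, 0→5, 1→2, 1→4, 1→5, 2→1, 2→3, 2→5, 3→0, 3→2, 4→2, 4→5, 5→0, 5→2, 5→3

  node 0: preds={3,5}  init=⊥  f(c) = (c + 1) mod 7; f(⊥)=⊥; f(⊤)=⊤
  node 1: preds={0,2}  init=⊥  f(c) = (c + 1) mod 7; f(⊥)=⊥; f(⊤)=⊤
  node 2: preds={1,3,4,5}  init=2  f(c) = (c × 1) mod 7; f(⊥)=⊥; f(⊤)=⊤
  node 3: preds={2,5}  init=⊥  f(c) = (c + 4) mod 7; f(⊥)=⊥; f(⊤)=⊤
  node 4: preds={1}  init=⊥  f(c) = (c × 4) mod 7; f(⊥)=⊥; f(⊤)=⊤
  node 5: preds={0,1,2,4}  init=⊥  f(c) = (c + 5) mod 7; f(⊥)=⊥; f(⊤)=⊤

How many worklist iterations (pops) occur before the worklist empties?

14

Worklist (14 pops):
  #1 pop 0: in=⊥ → ⊥ (no change)
  #2 pop 1: in=2 → 3 (was ⊥); enqueue []
  #3 pop 2: in=3 → ⊤ (was 2); enqueue [1]
  #4 pop 3: in=⊤ → ⊤ (was ⊥); enqueue [0,2]
  #5 pop 4: in=3 → 5 (was ⊥); enqueue []
  #6 pop 5: in=⊤ → ⊤ (was ⊥); enqueue [3]
  #7 pop 1: in=⊤ → ⊤ (was 3); enqueue [4,5]
  #8 pop 0: in=⊤ → ⊤ (was ⊥); enqueue [1]
  #9 pop 2: in=⊤ → ⊤ (no change)
  #10 pop 3: in=⊤ → ⊤ (no change)
  #11 pop 4: in=⊤ → ⊤ (was 5); enqueue [2]
  #12 pop 5: in=⊤ → ⊤ (no change)
  #13 pop 1: in=⊤ → ⊤ (no change)
  #14 pop 2: in=⊤ → ⊤ (no change)

Fixpoint:
  val[0] = ⊤
  val[1] = ⊤
  val[2] = ⊤
  val[3] = ⊤
  val[4] = ⊤
  val[5] = ⊤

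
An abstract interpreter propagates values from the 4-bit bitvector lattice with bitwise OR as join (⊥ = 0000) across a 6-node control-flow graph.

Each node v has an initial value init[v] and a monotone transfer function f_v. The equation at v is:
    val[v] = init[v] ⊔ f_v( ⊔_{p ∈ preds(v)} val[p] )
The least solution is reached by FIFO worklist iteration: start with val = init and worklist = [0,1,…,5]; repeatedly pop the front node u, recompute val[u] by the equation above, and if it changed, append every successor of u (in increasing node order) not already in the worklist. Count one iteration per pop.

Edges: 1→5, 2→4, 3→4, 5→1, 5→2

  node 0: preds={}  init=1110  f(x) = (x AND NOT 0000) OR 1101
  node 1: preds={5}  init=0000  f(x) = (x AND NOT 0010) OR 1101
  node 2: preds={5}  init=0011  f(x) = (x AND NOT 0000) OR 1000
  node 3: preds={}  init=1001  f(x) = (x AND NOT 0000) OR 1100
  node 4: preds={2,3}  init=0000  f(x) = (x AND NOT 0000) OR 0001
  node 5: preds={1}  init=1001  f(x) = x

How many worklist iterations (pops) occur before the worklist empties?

9

Worklist (9 pops):
  #1 pop 0: in=0000 → 1111 (was 1110); enqueue []
  #2 pop 1: in=1001 → 1101 (was 0000); enqueue []
  #3 pop 2: in=1001 → 1011 (was 0011); enqueue []
  #4 pop 3: in=0000 → 1101 (was 1001); enqueue []
  #5 pop 4: in=1111 → 1111 (was 0000); enqueue []
  #6 pop 5: in=1101 → 1101 (was 1001); enqueue [1,2]
  #7 pop 1: in=1101 → 1101 (no change)
  #8 pop 2: in=1101 → 1111 (was 1011); enqueue [4]
  #9 pop 4: in=1111 → 1111 (no change)

Fixpoint:
  val[0] = 1111
  val[1] = 1101
  val[2] = 1111
  val[3] = 1101
  val[4] = 1111
  val[5] = 1101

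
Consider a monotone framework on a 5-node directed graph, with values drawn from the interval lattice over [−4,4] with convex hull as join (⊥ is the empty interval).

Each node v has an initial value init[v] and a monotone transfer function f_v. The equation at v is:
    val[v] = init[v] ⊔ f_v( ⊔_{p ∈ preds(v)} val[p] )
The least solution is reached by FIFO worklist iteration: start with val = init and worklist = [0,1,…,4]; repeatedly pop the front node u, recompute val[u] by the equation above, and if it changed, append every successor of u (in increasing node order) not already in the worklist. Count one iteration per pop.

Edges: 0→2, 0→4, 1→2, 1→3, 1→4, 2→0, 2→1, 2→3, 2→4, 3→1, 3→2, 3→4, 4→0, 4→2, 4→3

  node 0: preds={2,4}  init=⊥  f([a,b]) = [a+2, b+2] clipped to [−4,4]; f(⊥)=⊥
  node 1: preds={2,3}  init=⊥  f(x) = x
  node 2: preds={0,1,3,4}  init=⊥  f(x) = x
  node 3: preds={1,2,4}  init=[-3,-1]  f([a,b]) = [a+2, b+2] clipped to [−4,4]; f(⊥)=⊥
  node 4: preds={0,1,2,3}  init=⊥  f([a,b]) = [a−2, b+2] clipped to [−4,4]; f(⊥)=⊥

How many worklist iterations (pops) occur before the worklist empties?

15

Worklist (15 pops):
  #1 pop 0: in=⊥ → ⊥ (no change)
  #2 pop 1: in=[-3,-1] → [-3,-1] (was ⊥); enqueue []
  #3 pop 2: in=[-3,-1] → [-3,-1] (was ⊥); enqueue [0,1]
  #4 pop 3: in=[-3,-1] → [-3,1] (was [-3,-1]); enqueue [2]
  #5 pop 4: in=[-3,1] → [-4,3] (was ⊥); enqueue [3]
  #6 pop 0: in=[-4,3] → [-2,4] (was ⊥); enqueue [4]
  #7 pop 1: in=[-3,1] → [-3,1] (was [-3,-1]); enqueue []
  #8 pop 2: in=[-4,4] → [-4,4] (was [-3,-1]); enqueue [0,1]
  #9 pop 3: in=[-4,4] → [-3,4] (was [-3,1]); enqueue [2]
  #10 pop 4: in=[-4,4] → [-4,4] (was [-4,3]); enqueue [3]
  #11 pop 0: in=[-4,4] → [-2,4] (no change)
  #12 pop 1: in=[-4,4] → [-4,4] (was [-3,1]); enqueue [4]
  #13 pop 2: in=[-4,4] → [-4,4] (no change)
  #14 pop 3: in=[-4,4] → [-3,4] (no change)
  #15 pop 4: in=[-4,4] → [-4,4] (no change)

Fixpoint:
  val[0] = [-2,4]
  val[1] = [-4,4]
  val[2] = [-4,4]
  val[3] = [-3,4]
  val[4] = [-4,4]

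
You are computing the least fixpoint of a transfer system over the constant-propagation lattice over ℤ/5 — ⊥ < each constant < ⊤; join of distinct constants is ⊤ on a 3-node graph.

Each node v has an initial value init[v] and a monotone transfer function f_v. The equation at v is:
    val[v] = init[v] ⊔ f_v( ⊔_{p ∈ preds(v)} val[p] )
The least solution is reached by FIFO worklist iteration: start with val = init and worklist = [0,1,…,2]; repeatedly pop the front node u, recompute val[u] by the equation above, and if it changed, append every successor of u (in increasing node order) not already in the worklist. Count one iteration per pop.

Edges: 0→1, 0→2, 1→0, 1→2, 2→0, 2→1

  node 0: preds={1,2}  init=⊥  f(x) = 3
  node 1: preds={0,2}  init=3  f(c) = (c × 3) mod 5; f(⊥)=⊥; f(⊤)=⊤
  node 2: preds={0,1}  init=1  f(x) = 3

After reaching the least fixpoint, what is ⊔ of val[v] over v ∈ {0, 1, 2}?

⊤

Iteration log — 5 steps:
  step 1. node 0  ⊔preds=⊤  new=3  old=⊥  +wl: 
  step 2. node 1  ⊔preds=⊤  new=⊤  old=3  +wl: 0
  step 3. node 2  ⊔preds=⊤  new=⊤  old=1  +wl: 1
  step 4. node 0  ⊔preds=⊤  new=3  stable
  step 5. node 1  ⊔preds=⊤  new=⊤  stable

Least fixpoint reached:
  node 0: 3
  node 1: ⊤
  node 2: ⊤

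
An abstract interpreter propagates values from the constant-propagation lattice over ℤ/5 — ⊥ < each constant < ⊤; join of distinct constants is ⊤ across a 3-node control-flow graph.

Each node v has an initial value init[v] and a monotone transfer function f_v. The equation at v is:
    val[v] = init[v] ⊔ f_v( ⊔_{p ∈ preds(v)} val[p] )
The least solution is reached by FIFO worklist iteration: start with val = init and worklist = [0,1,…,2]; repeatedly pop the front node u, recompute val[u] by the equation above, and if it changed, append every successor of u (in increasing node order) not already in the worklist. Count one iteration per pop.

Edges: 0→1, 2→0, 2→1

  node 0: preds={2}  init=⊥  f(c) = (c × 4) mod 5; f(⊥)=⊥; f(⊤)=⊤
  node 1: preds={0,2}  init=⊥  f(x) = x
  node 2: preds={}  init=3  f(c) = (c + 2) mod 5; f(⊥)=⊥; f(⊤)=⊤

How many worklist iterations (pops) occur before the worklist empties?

3

Trace (3 dequeues):
  [1] u=0 | in 3 | out 2 | prev ⊥ | push {}
  [2] u=1 | in ⊤ | out ⊤ | prev ⊥ | push {}
  [3] u=2 | in ⊥ | out 3 | ==

Converged values:
  [0] 2
  [1] ⊤
  [2] 3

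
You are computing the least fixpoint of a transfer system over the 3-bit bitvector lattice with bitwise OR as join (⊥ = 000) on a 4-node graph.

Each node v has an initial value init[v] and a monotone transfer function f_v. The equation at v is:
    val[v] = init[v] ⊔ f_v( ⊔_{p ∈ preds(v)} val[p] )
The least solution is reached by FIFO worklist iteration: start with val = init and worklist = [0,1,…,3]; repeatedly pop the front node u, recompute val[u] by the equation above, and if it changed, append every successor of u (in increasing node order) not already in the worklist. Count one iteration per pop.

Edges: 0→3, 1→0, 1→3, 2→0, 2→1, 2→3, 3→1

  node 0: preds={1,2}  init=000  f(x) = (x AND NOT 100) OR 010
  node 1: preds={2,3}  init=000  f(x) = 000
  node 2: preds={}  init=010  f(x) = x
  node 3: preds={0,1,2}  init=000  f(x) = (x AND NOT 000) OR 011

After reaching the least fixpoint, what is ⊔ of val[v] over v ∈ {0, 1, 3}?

011

Trace (5 dequeues):
  [1] u=0 | in 010 | out 010 | prev 000 | push {}
  [2] u=1 | in 010 | out 000 | ==
  [3] u=2 | in 000 | out 010 | ==
  [4] u=3 | in 010 | out 011 | prev 000 | push {1}
  [5] u=1 | in 011 | out 000 | ==

Converged values:
  [0] 010
  [1] 000
  [2] 010
  [3] 011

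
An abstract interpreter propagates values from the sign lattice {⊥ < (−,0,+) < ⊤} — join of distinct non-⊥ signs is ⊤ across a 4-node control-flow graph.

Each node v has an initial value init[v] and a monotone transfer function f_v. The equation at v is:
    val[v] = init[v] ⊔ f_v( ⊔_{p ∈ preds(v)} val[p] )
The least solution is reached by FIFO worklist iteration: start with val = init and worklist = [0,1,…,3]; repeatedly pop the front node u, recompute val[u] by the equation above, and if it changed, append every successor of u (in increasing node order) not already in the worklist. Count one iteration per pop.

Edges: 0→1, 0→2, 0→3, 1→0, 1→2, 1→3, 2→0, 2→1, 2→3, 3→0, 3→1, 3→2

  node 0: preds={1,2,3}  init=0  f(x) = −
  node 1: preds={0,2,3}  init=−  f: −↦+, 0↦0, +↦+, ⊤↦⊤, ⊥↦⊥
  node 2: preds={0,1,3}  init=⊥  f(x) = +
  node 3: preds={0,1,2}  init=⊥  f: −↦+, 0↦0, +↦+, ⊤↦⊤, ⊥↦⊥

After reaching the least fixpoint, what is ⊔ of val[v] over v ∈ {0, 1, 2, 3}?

⊤

Iteration log — 7 steps:
  step 1. node 0  ⊔preds=−  new=⊤  old=0  +wl: 
  step 2. node 1  ⊔preds=⊤  new=⊤  old=−  +wl: 0
  step 3. node 2  ⊔preds=⊤  new=+  old=⊥  +wl: 1
  step 4. node 3  ⊔preds=⊤  new=⊤  old=⊥  +wl: 2
  step 5. node 0  ⊔preds=⊤  new=⊤  stable
  step 6. node 1  ⊔preds=⊤  new=⊤  stable
  step 7. node 2  ⊔preds=⊤  new=+  stable

Least fixpoint reached:
  node 0: ⊤
  node 1: ⊤
  node 2: +
  node 3: ⊤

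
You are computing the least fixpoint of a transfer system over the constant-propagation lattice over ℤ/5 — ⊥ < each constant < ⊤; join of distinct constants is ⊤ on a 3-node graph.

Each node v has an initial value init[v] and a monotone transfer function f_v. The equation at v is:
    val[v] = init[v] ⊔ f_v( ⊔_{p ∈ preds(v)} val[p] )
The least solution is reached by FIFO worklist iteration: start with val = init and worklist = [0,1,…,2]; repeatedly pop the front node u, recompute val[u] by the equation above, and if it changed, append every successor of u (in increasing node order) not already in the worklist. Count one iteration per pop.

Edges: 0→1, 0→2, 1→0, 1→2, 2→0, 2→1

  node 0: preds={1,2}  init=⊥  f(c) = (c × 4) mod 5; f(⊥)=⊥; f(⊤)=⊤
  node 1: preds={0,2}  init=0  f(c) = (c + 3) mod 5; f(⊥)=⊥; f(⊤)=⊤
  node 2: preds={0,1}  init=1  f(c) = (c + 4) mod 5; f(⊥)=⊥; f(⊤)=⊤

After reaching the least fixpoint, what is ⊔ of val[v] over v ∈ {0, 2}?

Trace (5 dequeues):
  [1] u=0 | in ⊤ | out ⊤ | prev ⊥ | push {}
  [2] u=1 | in ⊤ | out ⊤ | prev 0 | push {0}
  [3] u=2 | in ⊤ | out ⊤ | prev 1 | push {1}
  [4] u=0 | in ⊤ | out ⊤ | ==
  [5] u=1 | in ⊤ | out ⊤ | ==

Converged values:
  [0] ⊤
  [1] ⊤
  [2] ⊤

⊤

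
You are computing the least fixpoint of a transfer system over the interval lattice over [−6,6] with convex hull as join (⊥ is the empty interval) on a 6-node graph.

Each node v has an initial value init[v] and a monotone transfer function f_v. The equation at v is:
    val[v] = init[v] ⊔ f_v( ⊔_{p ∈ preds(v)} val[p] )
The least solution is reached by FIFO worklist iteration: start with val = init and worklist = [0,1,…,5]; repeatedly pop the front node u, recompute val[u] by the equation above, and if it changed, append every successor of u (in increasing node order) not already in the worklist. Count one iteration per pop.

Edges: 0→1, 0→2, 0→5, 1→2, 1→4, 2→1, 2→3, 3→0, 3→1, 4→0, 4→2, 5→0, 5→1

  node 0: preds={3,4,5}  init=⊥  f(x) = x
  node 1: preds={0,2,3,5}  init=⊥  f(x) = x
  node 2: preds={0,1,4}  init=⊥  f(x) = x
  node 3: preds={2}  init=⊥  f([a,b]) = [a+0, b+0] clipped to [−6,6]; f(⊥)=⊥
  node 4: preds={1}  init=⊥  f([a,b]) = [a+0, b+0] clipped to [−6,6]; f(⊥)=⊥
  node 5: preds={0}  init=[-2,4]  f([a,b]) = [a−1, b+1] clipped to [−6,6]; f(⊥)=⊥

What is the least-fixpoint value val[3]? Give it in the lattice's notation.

[-6,6]

Trace (36 dequeues):
  [1] u=0 | in [-2,4] | out [-2,4] | prev ⊥ | push {}
  [2] u=1 | in [-2,4] | out [-2,4] | prev ⊥ | push {}
  [3] u=2 | in [-2,4] | out [-2,4] | prev ⊥ | push {1}
  [4] u=3 | in [-2,4] | out [-2,4] | prev ⊥ | push {0}
  [5] u=4 | in [-2,4] | out [-2,4] | prev ⊥ | push {2}
  [6] u=5 | in [-2,4] | out [-3,5] | prev [-2,4] | push {}
  [7] u=1 | in [-3,5] | out [-3,5] | prev [-2,4] | push {4}
  [8] u=0 | in [-3,5] | out [-3,5] | prev [-2,4] | push {1,5}
  [9] u=2 | in [-3,5] | out [-3,5] | prev [-2,4] | push {3}
  [10] u=4 | in [-3,5] | out [-3,5] | prev [-2,4] | push {0,2}
  [11] u=1 | in [-3,5] | out [-3,5] | ==
  [12] u=5 | in [-3,5] | out [-4,6] | prev [-3,5] | push {1}
  [13] u=3 | in [-3,5] | out [-3,5] | prev [-2,4] | push {}
  [14] u=0 | in [-4,6] | out [-4,6] | prev [-3,5] | push {5}
  [15] u=2 | in [-4,6] | out [-4,6] | prev [-3,5] | push {3}
  [16] u=1 | in [-4,6] | out [-4,6] | prev [-3,5] | push {2,4}
  [17] u=5 | in [-4,6] | out [-5,6] | prev [-4,6] | push {0,1}
  [18] u=3 | in [-4,6] | out [-4,6] | prev [-3,5] | push {}
  [19] u=2 | in [-4,6] | out [-4,6] | ==
  [20] u=4 | in [-4,6] | out [-4,6] | prev [-3,5] | push {2}
  [21] u=0 | in [-5,6] | out [-5,6] | prev [-4,6] | push {5}
  [22] u=1 | in [-5,6] | out [-5,6] | prev [-4,6] | push {4}
  [23] u=2 | in [-5,6] | out [-5,6] | prev [-4,6] | push {1,3}
  [24] u=5 | in [-5,6] | out [-6,6] | prev [-5,6] | push {0}
  [25] u=4 | in [-5,6] | out [-5,6] | prev [-4,6] | push {2}
  [26] u=1 | in [-6,6] | out [-6,6] | prev [-5,6] | push {4}
  [27] u=3 | in [-5,6] | out [-5,6] | prev [-4,6] | push {1}
  [28] u=0 | in [-6,6] | out [-6,6] | prev [-5,6] | push {5}
  [29] u=2 | in [-6,6] | out [-6,6] | prev [-5,6] | push {3}
  [30] u=4 | in [-6,6] | out [-6,6] | prev [-5,6] | push {0,2}
  [31] u=1 | in [-6,6] | out [-6,6] | ==
  [32] u=5 | in [-6,6] | out [-6,6] | ==
  [33] u=3 | in [-6,6] | out [-6,6] | prev [-5,6] | push {1}
  [34] u=0 | in [-6,6] | out [-6,6] | ==
  [35] u=2 | in [-6,6] | out [-6,6] | ==
  [36] u=1 | in [-6,6] | out [-6,6] | ==

Converged values:
  [0] [-6,6]
  [1] [-6,6]
  [2] [-6,6]
  [3] [-6,6]
  [4] [-6,6]
  [5] [-6,6]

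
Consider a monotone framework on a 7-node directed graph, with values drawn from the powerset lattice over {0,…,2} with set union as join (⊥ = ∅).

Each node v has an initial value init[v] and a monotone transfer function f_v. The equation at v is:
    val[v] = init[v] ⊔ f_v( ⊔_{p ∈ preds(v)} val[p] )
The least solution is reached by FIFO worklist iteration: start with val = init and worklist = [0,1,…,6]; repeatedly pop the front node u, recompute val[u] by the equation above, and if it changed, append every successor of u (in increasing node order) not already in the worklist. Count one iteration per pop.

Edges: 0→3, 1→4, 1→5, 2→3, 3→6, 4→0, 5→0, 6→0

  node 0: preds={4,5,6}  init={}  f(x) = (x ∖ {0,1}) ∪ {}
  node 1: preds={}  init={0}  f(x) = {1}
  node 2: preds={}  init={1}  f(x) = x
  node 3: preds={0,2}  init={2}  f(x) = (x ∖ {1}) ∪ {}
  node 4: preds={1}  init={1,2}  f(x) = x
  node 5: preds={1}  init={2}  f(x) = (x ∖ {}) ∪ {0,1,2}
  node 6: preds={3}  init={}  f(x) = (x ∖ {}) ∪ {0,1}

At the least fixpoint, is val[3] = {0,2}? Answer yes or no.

Iteration log — 8 steps:
  step 1. node 0  ⊔preds={1,2}  new={2}  old={}  +wl: 
  step 2. node 1  ⊔preds={}  new={0,1}  old={0}  +wl: 
  step 3. node 2  ⊔preds={}  new={1}  stable
  step 4. node 3  ⊔preds={1,2}  new={2}  stable
  step 5. node 4  ⊔preds={0,1}  new={0,1,2}  old={1,2}  +wl: 0
  step 6. node 5  ⊔preds={0,1}  new={0,1,2}  old={2}  +wl: 
  step 7. node 6  ⊔preds={2}  new={0,1,2}  old={}  +wl: 
  step 8. node 0  ⊔preds={0,1,2}  new={2}  stable

Least fixpoint reached:
  node 0: {2}
  node 1: {0,1}
  node 2: {1}
  node 3: {2}
  node 4: {0,1,2}
  node 5: {0,1,2}
  node 6: {0,1,2}

no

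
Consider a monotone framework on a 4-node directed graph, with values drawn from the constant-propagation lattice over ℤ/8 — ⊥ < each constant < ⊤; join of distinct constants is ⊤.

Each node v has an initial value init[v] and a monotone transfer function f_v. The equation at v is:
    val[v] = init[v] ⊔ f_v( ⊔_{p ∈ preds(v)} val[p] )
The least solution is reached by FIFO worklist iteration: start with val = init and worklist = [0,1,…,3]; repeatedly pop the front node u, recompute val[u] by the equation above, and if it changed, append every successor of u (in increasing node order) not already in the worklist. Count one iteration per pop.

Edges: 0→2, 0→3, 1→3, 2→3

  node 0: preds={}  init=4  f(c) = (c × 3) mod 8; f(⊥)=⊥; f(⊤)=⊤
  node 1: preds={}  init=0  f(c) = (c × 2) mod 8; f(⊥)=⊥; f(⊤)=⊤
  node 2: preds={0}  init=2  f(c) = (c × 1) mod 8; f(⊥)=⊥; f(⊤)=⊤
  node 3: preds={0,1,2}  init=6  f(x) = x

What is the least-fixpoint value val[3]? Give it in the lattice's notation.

⊤

Trace (4 dequeues):
  [1] u=0 | in ⊥ | out 4 | ==
  [2] u=1 | in ⊥ | out 0 | ==
  [3] u=2 | in 4 | out ⊤ | prev 2 | push {}
  [4] u=3 | in ⊤ | out ⊤ | prev 6 | push {}

Converged values:
  [0] 4
  [1] 0
  [2] ⊤
  [3] ⊤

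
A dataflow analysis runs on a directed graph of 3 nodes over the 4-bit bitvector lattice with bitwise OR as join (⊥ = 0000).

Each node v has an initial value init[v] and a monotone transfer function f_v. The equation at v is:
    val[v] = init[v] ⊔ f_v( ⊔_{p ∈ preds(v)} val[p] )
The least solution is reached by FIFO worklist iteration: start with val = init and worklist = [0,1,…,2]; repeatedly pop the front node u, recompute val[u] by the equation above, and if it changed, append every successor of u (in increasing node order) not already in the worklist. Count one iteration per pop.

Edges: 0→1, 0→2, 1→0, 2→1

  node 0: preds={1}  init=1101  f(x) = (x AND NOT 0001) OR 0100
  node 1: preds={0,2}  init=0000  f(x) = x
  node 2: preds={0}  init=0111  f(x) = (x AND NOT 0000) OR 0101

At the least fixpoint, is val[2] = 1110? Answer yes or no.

Trace (6 dequeues):
  [1] u=0 | in 0000 | out 1101 | ==
  [2] u=1 | in 1111 | out 1111 | prev 0000 | push {0}
  [3] u=2 | in 1101 | out 1111 | prev 0111 | push {1}
  [4] u=0 | in 1111 | out 1111 | prev 1101 | push {2}
  [5] u=1 | in 1111 | out 1111 | ==
  [6] u=2 | in 1111 | out 1111 | ==

Converged values:
  [0] 1111
  [1] 1111
  [2] 1111

no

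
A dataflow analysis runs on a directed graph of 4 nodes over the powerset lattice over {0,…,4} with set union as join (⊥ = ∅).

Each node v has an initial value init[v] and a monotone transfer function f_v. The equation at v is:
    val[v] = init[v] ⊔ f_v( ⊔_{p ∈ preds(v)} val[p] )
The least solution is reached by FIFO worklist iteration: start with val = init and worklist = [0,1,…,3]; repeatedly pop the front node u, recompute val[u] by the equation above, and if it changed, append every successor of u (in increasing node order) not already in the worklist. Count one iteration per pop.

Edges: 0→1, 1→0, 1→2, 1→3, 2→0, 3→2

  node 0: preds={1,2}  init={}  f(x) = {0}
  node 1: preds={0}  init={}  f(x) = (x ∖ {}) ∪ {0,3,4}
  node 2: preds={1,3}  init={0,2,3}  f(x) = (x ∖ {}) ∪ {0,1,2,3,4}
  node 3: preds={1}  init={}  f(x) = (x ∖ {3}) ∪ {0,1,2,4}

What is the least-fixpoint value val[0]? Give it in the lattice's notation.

Iteration log — 6 steps:
  step 1. node 0  ⊔preds={0,2,3}  new={0}  old={}  +wl: 
  step 2. node 1  ⊔preds={0}  new={0,3,4}  old={}  +wl: 0
  step 3. node 2  ⊔preds={0,3,4}  new={0,1,2,3,4}  old={0,2,3}  +wl: 
  step 4. node 3  ⊔preds={0,3,4}  new={0,1,2,4}  old={}  +wl: 2
  step 5. node 0  ⊔preds={0,1,2,3,4}  new={0}  stable
  step 6. node 2  ⊔preds={0,1,2,3,4}  new={0,1,2,3,4}  stable

Least fixpoint reached:
  node 0: {0}
  node 1: {0,3,4}
  node 2: {0,1,2,3,4}
  node 3: {0,1,2,4}

{0}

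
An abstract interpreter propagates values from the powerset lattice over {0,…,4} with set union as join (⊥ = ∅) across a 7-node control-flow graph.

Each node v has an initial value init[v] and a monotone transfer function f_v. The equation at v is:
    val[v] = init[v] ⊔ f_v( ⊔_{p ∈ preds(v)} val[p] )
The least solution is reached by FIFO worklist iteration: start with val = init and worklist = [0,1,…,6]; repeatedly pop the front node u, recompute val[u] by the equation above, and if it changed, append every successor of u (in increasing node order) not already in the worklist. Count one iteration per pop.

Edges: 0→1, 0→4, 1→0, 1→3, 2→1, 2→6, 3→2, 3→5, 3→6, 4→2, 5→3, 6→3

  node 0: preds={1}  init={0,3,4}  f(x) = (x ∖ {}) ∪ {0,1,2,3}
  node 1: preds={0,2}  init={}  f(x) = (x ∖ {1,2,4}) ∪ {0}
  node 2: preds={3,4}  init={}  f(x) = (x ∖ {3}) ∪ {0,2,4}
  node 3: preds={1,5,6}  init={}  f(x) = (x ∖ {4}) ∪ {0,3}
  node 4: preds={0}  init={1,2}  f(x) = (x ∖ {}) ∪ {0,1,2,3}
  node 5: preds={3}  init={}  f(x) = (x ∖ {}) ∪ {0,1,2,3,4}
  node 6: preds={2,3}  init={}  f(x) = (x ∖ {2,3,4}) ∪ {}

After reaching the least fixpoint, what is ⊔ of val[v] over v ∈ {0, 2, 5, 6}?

Trace (14 dequeues):
  [1] u=0 | in {} | out {0,1,2,3,4} | prev {0,3,4} | push {}
  [2] u=1 | in {0,1,2,3,4} | out {0,3} | prev {} | push {0}
  [3] u=2 | in {1,2} | out {0,1,2,4} | prev {} | push {1}
  [4] u=3 | in {0,3} | out {0,3} | prev {} | push {2}
  [5] u=4 | in {0,1,2,3,4} | out {0,1,2,3,4} | prev {1,2} | push {}
  [6] u=5 | in {0,3} | out {0,1,2,3,4} | prev {} | push {3}
  [7] u=6 | in {0,1,2,3,4} | out {0,1} | prev {} | push {}
  [8] u=0 | in {0,3} | out {0,1,2,3,4} | ==
  [9] u=1 | in {0,1,2,3,4} | out {0,3} | ==
  [10] u=2 | in {0,1,2,3,4} | out {0,1,2,4} | ==
  [11] u=3 | in {0,1,2,3,4} | out {0,1,2,3} | prev {0,3} | push {2,5,6}
  [12] u=2 | in {0,1,2,3,4} | out {0,1,2,4} | ==
  [13] u=5 | in {0,1,2,3} | out {0,1,2,3,4} | ==
  [14] u=6 | in {0,1,2,3,4} | out {0,1} | ==

Converged values:
  [0] {0,1,2,3,4}
  [1] {0,3}
  [2] {0,1,2,4}
  [3] {0,1,2,3}
  [4] {0,1,2,3,4}
  [5] {0,1,2,3,4}
  [6] {0,1}

{0,1,2,3,4}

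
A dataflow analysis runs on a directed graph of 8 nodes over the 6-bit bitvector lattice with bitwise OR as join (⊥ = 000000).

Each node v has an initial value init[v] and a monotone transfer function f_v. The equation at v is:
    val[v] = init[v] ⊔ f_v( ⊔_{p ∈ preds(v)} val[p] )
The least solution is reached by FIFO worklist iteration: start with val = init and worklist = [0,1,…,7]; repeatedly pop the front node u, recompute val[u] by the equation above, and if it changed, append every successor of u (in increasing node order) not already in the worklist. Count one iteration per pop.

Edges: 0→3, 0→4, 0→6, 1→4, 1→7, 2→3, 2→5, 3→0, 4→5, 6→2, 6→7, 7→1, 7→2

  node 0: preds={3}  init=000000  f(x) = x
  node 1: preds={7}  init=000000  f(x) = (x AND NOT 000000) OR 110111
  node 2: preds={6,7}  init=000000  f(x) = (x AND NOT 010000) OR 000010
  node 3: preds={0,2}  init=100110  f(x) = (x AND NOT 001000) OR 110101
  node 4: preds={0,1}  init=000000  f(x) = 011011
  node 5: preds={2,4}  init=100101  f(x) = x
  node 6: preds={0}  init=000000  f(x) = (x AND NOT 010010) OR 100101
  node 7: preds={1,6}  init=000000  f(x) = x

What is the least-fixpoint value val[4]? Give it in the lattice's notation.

011011

Iteration log — 15 steps:
  step 1. node 0  ⊔preds=100110  new=100110  old=000000  +wl: 
  step 2. node 1  ⊔preds=000000  new=110111  old=000000  +wl: 
  step 3. node 2  ⊔preds=000000  new=000010  old=000000  +wl: 
  step 4. node 3  ⊔preds=100110  new=110111  old=100110  +wl: 0
  step 5. node 4  ⊔preds=110111  new=011011  old=000000  +wl: 
  step 6. node 5  ⊔preds=011011  new=111111  old=100101  +wl: 
  step 7. node 6  ⊔preds=100110  new=100101  old=000000  +wl: 2
  step 8. node 7  ⊔preds=110111  new=110111  old=000000  +wl: 1
  step 9. node 0  ⊔preds=110111  new=110111  old=100110  +wl: 3,4,6
  step 10. node 2  ⊔preds=110111  new=100111  old=000010  +wl: 5
  step 11. node 1  ⊔preds=110111  new=110111  stable
  step 12. node 3  ⊔preds=110111  new=110111  stable
  step 13. node 4  ⊔preds=110111  new=011011  stable
  step 14. node 6  ⊔preds=110111  new=100101  stable
  step 15. node 5  ⊔preds=111111  new=111111  stable

Least fixpoint reached:
  node 0: 110111
  node 1: 110111
  node 2: 100111
  node 3: 110111
  node 4: 011011
  node 5: 111111
  node 6: 100101
  node 7: 110111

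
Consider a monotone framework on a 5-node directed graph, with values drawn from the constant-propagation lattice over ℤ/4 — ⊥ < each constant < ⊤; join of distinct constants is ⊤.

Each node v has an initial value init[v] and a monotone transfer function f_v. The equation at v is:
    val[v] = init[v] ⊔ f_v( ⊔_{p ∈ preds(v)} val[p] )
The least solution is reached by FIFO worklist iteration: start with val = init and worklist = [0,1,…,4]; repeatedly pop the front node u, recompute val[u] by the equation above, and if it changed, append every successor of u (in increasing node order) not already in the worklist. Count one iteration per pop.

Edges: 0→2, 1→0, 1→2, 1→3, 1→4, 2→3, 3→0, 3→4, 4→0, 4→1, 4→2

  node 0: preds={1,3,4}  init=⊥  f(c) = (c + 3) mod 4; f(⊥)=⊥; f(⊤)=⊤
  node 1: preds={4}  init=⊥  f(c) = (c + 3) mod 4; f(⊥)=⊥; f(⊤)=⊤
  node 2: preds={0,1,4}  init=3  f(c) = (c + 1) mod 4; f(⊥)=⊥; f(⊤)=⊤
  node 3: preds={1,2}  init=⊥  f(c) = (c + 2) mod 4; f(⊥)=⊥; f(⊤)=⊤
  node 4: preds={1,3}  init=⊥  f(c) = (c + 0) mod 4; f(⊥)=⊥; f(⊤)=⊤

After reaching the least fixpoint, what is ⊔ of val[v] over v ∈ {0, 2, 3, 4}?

Iteration log — 18 steps:
  step 1. node 0  ⊔preds=⊥  new=⊥  stable
  step 2. node 1  ⊔preds=⊥  new=⊥  stable
  step 3. node 2  ⊔preds=⊥  new=3  stable
  step 4. node 3  ⊔preds=3  new=1  old=⊥  +wl: 0
  step 5. node 4  ⊔preds=1  new=1  old=⊥  +wl: 1,2
  step 6. node 0  ⊔preds=1  new=0  old=⊥  +wl: 
  step 7. node 1  ⊔preds=1  new=0  old=⊥  +wl: 0,3,4
  step 8. node 2  ⊔preds=⊤  new=⊤  old=3  +wl: 
  step 9. node 0  ⊔preds=⊤  new=⊤  old=0  +wl: 2
  step 10. node 3  ⊔preds=⊤  new=⊤  old=1  +wl: 0
  step 11. node 4  ⊔preds=⊤  new=⊤  old=1  +wl: 1
  step 12. node 2  ⊔preds=⊤  new=⊤  stable
  step 13. node 0  ⊔preds=⊤  new=⊤  stable
  step 14. node 1  ⊔preds=⊤  new=⊤  old=0  +wl: 0,2,3,4
  step 15. node 0  ⊔preds=⊤  new=⊤  stable
  step 16. node 2  ⊔preds=⊤  new=⊤  stable
  step 17. node 3  ⊔preds=⊤  new=⊤  stable
  step 18. node 4  ⊔preds=⊤  new=⊤  stable

Least fixpoint reached:
  node 0: ⊤
  node 1: ⊤
  node 2: ⊤
  node 3: ⊤
  node 4: ⊤

⊤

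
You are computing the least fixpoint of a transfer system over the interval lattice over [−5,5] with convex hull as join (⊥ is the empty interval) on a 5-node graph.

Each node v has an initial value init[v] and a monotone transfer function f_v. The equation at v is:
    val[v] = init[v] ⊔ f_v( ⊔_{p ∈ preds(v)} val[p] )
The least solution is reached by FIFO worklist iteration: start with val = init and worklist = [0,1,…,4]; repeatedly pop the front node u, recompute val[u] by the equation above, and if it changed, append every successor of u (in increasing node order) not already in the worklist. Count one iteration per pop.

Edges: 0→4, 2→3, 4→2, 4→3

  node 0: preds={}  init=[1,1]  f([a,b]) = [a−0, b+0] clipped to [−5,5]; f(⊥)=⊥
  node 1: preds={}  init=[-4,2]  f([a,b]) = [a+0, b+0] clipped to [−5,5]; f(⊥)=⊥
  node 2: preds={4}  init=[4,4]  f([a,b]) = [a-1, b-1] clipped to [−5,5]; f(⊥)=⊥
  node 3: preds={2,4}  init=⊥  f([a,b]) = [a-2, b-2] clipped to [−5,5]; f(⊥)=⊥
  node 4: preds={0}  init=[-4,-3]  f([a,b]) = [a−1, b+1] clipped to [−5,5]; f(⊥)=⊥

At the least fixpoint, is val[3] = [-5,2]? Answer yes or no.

yes

Iteration log — 7 steps:
  step 1. node 0  ⊔preds=⊥  new=[1,1]  stable
  step 2. node 1  ⊔preds=⊥  new=[-4,2]  stable
  step 3. node 2  ⊔preds=[-4,-3]  new=[-5,4]  old=[4,4]  +wl: 
  step 4. node 3  ⊔preds=[-5,4]  new=[-5,2]  old=⊥  +wl: 
  step 5. node 4  ⊔preds=[1,1]  new=[-4,2]  old=[-4,-3]  +wl: 2,3
  step 6. node 2  ⊔preds=[-4,2]  new=[-5,4]  stable
  step 7. node 3  ⊔preds=[-5,4]  new=[-5,2]  stable

Least fixpoint reached:
  node 0: [1,1]
  node 1: [-4,2]
  node 2: [-5,4]
  node 3: [-5,2]
  node 4: [-4,2]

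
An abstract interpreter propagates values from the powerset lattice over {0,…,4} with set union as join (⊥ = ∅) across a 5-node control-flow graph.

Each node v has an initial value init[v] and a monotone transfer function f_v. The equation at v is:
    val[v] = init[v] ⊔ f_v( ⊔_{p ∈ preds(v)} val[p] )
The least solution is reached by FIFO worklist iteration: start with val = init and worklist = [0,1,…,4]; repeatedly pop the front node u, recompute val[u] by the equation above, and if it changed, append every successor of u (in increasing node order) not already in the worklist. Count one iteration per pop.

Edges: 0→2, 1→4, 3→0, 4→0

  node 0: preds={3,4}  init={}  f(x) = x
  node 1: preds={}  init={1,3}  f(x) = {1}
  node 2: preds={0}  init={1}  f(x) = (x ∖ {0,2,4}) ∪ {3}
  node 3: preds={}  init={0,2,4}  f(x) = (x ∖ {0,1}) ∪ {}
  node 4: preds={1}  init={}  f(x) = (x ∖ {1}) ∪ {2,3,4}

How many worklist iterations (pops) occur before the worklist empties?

7

Iteration log — 7 steps:
  step 1. node 0  ⊔preds={0,2,4}  new={0,2,4}  old={}  +wl: 
  step 2. node 1  ⊔preds={}  new={1,3}  stable
  step 3. node 2  ⊔preds={0,2,4}  new={1,3}  old={1}  +wl: 
  step 4. node 3  ⊔preds={}  new={0,2,4}  stable
  step 5. node 4  ⊔preds={1,3}  new={2,3,4}  old={}  +wl: 0
  step 6. node 0  ⊔preds={0,2,3,4}  new={0,2,3,4}  old={0,2,4}  +wl: 2
  step 7. node 2  ⊔preds={0,2,3,4}  new={1,3}  stable

Least fixpoint reached:
  node 0: {0,2,3,4}
  node 1: {1,3}
  node 2: {1,3}
  node 3: {0,2,4}
  node 4: {2,3,4}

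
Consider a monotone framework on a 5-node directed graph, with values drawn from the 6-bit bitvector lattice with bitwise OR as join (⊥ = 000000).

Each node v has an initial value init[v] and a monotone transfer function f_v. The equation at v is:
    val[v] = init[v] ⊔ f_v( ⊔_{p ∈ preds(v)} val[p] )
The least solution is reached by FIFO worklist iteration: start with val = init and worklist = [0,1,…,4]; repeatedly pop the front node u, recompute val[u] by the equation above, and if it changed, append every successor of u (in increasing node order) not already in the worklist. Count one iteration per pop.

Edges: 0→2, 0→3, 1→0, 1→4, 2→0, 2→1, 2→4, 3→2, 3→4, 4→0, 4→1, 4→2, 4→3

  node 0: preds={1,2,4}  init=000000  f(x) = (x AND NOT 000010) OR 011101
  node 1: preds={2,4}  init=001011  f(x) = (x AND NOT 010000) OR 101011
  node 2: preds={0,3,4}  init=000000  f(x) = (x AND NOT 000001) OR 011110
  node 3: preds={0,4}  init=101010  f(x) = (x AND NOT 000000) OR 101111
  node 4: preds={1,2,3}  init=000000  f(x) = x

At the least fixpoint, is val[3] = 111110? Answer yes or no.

no

Trace (11 dequeues):
  [1] u=0 | in 001011 | out 011101 | prev 000000 | push {}
  [2] u=1 | in 000000 | out 101011 | prev 001011 | push {0}
  [3] u=2 | in 111111 | out 111110 | prev 000000 | push {1}
  [4] u=3 | in 011101 | out 111111 | prev 101010 | push {2}
  [5] u=4 | in 111111 | out 111111 | prev 000000 | push {3}
  [6] u=0 | in 111111 | out 111101 | prev 011101 | push {}
  [7] u=1 | in 111111 | out 101111 | prev 101011 | push {0,4}
  [8] u=2 | in 111111 | out 111110 | ==
  [9] u=3 | in 111111 | out 111111 | ==
  [10] u=0 | in 111111 | out 111101 | ==
  [11] u=4 | in 111111 | out 111111 | ==

Converged values:
  [0] 111101
  [1] 101111
  [2] 111110
  [3] 111111
  [4] 111111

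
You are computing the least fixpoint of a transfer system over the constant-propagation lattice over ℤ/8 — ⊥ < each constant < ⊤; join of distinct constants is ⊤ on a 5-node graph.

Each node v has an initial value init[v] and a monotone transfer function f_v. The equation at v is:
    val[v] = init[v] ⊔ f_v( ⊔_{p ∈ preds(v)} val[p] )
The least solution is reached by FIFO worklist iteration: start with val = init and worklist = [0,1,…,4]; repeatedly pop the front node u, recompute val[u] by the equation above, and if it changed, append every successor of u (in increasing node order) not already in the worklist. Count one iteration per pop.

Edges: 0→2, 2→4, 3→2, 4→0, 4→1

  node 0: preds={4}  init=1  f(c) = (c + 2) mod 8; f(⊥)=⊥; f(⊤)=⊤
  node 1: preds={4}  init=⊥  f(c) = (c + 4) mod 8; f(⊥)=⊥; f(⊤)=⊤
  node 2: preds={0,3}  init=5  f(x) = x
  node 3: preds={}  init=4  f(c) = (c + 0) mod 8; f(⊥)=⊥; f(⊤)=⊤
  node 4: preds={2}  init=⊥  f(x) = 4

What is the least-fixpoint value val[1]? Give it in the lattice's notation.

Worklist (8 pops):
  #1 pop 0: in=⊥ → 1 (no change)
  #2 pop 1: in=⊥ → ⊥ (no change)
  #3 pop 2: in=⊤ → ⊤ (was 5); enqueue []
  #4 pop 3: in=⊥ → 4 (no change)
  #5 pop 4: in=⊤ → 4 (was ⊥); enqueue [0,1]
  #6 pop 0: in=4 → ⊤ (was 1); enqueue [2]
  #7 pop 1: in=4 → 0 (was ⊥); enqueue []
  #8 pop 2: in=⊤ → ⊤ (no change)

Fixpoint:
  val[0] = ⊤
  val[1] = 0
  val[2] = ⊤
  val[3] = 4
  val[4] = 4

0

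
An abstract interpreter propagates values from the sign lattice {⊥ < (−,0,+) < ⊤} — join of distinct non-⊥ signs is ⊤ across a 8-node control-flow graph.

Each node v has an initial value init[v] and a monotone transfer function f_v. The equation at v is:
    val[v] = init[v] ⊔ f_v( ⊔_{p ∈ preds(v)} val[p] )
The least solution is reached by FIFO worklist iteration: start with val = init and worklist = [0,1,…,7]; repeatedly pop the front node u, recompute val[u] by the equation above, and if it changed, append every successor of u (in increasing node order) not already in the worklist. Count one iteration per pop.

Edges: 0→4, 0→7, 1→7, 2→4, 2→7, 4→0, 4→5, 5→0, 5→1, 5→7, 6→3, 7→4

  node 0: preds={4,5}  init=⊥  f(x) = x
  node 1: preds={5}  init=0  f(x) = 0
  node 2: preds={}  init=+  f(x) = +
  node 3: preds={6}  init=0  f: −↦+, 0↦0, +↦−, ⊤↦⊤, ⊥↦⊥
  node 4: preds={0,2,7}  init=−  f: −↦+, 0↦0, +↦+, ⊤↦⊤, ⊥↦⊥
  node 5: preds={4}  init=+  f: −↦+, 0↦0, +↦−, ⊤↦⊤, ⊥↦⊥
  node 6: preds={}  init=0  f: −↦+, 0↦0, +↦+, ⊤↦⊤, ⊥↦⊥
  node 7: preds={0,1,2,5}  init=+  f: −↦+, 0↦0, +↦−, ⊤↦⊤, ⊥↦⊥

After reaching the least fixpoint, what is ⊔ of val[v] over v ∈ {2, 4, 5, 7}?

Trace (11 dequeues):
  [1] u=0 | in ⊤ | out ⊤ | prev ⊥ | push {}
  [2] u=1 | in + | out 0 | ==
  [3] u=2 | in ⊥ | out + | ==
  [4] u=3 | in 0 | out 0 | ==
  [5] u=4 | in ⊤ | out ⊤ | prev − | push {0}
  [6] u=5 | in ⊤ | out ⊤ | prev + | push {1}
  [7] u=6 | in ⊥ | out 0 | ==
  [8] u=7 | in ⊤ | out ⊤ | prev + | push {4}
  [9] u=0 | in ⊤ | out ⊤ | ==
  [10] u=1 | in ⊤ | out 0 | ==
  [11] u=4 | in ⊤ | out ⊤ | ==

Converged values:
  [0] ⊤
  [1] 0
  [2] +
  [3] 0
  [4] ⊤
  [5] ⊤
  [6] 0
  [7] ⊤

⊤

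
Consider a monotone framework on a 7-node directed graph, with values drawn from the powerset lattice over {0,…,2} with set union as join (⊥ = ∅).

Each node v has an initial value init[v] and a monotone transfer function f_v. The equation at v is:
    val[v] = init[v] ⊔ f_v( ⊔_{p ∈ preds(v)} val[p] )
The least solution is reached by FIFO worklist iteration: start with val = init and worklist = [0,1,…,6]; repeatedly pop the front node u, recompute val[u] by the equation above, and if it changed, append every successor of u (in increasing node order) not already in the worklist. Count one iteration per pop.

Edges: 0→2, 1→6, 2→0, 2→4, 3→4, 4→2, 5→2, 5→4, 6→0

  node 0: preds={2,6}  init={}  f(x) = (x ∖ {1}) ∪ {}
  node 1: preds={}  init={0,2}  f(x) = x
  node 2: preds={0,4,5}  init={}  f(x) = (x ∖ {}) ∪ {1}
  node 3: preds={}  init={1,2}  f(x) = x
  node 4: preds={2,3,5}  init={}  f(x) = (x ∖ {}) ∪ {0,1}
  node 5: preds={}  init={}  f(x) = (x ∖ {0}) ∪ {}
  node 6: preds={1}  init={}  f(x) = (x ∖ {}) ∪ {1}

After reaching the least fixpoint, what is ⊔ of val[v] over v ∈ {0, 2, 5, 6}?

Iteration log — 11 steps:
  step 1. node 0  ⊔preds={}  new={}  stable
  step 2. node 1  ⊔preds={}  new={0,2}  stable
  step 3. node 2  ⊔preds={}  new={1}  old={}  +wl: 0
  step 4. node 3  ⊔preds={}  new={1,2}  stable
  step 5. node 4  ⊔preds={1,2}  new={0,1,2}  old={}  +wl: 2
  step 6. node 5  ⊔preds={}  new={}  stable
  step 7. node 6  ⊔preds={0,2}  new={0,1,2}  old={}  +wl: 
  step 8. node 0  ⊔preds={0,1,2}  new={0,2}  old={}  +wl: 
  step 9. node 2  ⊔preds={0,1,2}  new={0,1,2}  old={1}  +wl: 0,4
  step 10. node 0  ⊔preds={0,1,2}  new={0,2}  stable
  step 11. node 4  ⊔preds={0,1,2}  new={0,1,2}  stable

Least fixpoint reached:
  node 0: {0,2}
  node 1: {0,2}
  node 2: {0,1,2}
  node 3: {1,2}
  node 4: {0,1,2}
  node 5: {}
  node 6: {0,1,2}

{0,1,2}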